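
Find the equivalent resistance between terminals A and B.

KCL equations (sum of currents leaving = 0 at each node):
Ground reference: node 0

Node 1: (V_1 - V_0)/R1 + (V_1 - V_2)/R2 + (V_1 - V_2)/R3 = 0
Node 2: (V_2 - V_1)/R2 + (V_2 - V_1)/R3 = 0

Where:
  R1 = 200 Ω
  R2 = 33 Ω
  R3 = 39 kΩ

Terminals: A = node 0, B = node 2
Reduce the network between node 0 (A) and node 2 (B) by series/parallel combination:
  Rp1 = R2 ‖ R3 (parallel, both between nodes 1 and 2) = 1/(1/33 + 1/39000) = 32.97 Ω
  Rs1 = R1 + Rp1 (series, joined only at node 1) = 200 + 32.97 = 233 Ω
R_eq = 233 Ω

Final answer: 233 Ω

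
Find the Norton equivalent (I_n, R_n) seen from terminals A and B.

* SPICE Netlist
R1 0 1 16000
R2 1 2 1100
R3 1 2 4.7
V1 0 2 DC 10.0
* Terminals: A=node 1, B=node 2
Find the Thévenin equivalent first; then I_n = V_th/R_th and R_n = R_th.
Step 1 — V_th is the open-circuit voltage V_A - V_B (nothing connected across the terminals).
Nodal analysis, taking node 2 as the 0 V reference.
Source V1 fixes V_0 = 10 V.
KCL at each unknown node (sum of currents leaving = 0; resistances in Ω):
  Node 1: (V_1 - 10)/16000 + (V_1 - 0)/1100 + (V_1 - 0)/4.7 = 0
Collecting terms: 0.2137 × V_1 = 0.000625  =>  V_1 = 0.002924 V
V_th = V_1 - V_2 = 0.002924 - 0 = 0.002924 V
Step 2 — R_th: zero the source — replace V1 by a short circuit (node 2 merges into node 0) — and find the resistance seen between A (node 1) and B (node 0).
Reduce the network between node 1 (A) and node 0 (B) by series/parallel combination:
  Rp1 = R1 ‖ R2 ‖ R3 (parallel, all between nodes 0 and 1) = 1/(1/16000 + 1/1100 + 1/4.7) = 4.679 Ω
R_th = 4.679 Ω
I_n = V_th/R_th = 0.002924/4.679 = 0.000625 A, and R_n = R_th = 4.679 Ω

Final answer: I_n = 0.000625 A, R_n = 4.679 Ω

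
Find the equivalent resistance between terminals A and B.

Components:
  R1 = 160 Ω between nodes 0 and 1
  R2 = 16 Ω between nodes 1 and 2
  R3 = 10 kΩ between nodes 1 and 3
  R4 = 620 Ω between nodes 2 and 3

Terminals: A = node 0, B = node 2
Reduce the network between node 0 (A) and node 2 (B) by series/parallel combination:
  Rs1 = R3 + R4 (series, joined only at node 3) = 10000 + 620 = 10620 Ω
  Rp1 = R2 ‖ Rs1 (parallel, both between nodes 1 and 2) = 1/(1/16 + 1/10620) = 15.98 Ω
  Rs2 = R1 + Rp1 (series, joined only at node 1) = 160 + 15.98 = 176 Ω
R_eq = 176 Ω

Final answer: 176 Ω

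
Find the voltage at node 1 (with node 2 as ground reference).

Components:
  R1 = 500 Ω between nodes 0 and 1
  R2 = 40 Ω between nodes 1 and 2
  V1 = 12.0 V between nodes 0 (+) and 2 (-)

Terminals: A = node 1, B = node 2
Nodal analysis, taking node 2 as the 0 V reference.
Source V1 fixes V_0 = 12 V.
KCL at each unknown node (sum of currents leaving = 0; resistances in Ω):
  Node 1: (V_1 - 12)/500 + (V_1 - 0)/40 = 0
Collecting terms: 0.027 × V_1 = 0.024  =>  V_1 = 0.8889 V
The requested potential is V_1 = 0.8889 V.

Final answer: V_1 = 0.8889 V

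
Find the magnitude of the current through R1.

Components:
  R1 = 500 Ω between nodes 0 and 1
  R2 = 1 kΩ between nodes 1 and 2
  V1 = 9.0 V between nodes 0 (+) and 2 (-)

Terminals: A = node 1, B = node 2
Nodal analysis, taking node 2 as the 0 V reference.
Source V1 fixes V_0 = 9 V.
KCL at each unknown node (sum of currents leaving = 0; resistances in Ω):
  Node 1: (V_1 - 9)/500 + (V_1 - 0)/1000 = 0
Collecting terms: 0.003 × V_1 = 0.018  =>  V_1 = 6 V
I_R1 = (V_0 - V_1)/R1 = (9 - 6)/500 = 0.006 A
|I_R1| = 0.006 A

Final answer: |I_R1| = 0.006 A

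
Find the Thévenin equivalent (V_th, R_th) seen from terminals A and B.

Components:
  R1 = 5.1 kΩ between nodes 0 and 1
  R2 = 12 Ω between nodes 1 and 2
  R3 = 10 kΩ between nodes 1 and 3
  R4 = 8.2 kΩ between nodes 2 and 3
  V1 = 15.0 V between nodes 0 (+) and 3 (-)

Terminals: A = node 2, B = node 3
Step 1 — V_th is the open-circuit voltage V_A - V_B (nothing connected across the terminals).
Nodal analysis, taking node 3 as the 0 V reference.
Source V1 fixes V_0 = 15 V.
KCL at each unknown node (sum of currents leaving = 0; resistances in Ω):
  Node 1: (V_1 - 15)/5100 + (V_1 - V_2)/12 + (V_1 - 0)/10000 = 0
  Node 2: (V_2 - V_1)/12 + (V_2 - 0)/8200 = 0
Collecting terms (coefficients in siemens):
  0.08363·V_1 - 0.08333·V_2 = 0.002941
  0.08346·V_2 - 0.08333·V_1 = 0
Determinant D = (0.08363)(0.08346) - (-0.08333)(-0.08333) = 0.00003487
V_1 = [(0.002941)(0.08346) - (-0.08333)(0)]/D = 7.039 V
V_2 = [(0.08363)(0) - (0.002941)(-0.08333)]/D = 7.029 V
V_th = V_2 - V_3 = 7.029 - 0 = 7.029 V
Step 2 — R_th: zero the source — replace V1 by a short circuit (node 3 merges into node 0) — and find the resistance seen between A (node 2) and B (node 0).
Reduce the network between node 2 (A) and node 0 (B) by series/parallel combination:
  Rp1 = R1 ‖ R3 (parallel, both between nodes 0 and 1) = 1/(1/5100 + 1/10000) = 3377 Ω
  Rs1 = R2 + Rp1 (series, joined only at node 1) = 12 + 3377 = 3389 Ω
  Rp2 = R4 ‖ Rs1 (parallel, both between nodes 0 and 2) = 1/(1/8200 + 1/3389) = 2398 Ω
R_th = 2.398 kΩ

Final answer: V_th = 7.029 V, R_th = 2.398 kΩ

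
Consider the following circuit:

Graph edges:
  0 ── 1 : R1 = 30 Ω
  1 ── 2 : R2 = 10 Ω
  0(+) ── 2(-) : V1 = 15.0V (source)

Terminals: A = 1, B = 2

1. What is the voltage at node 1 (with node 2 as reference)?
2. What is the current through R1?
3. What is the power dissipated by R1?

Nodal analysis, taking node 2 as the 0 V reference.
Source V1 fixes V_0 = 15 V.
KCL at each unknown node (sum of currents leaving = 0; resistances in Ω):
  Node 1: (V_1 - 15)/30 + (V_1 - 0)/10 = 0
Collecting terms: 0.1333 × V_1 = 0.5  =>  V_1 = 3.75 V
Part 1:
  Read off the nodal solution: V_1 = 3.75 V
Part 2:
  I_R1 = (V_0 - V_1)/R1 = (15 - 3.75)/30 = 0.375 A
  Magnitude: I_R1 = 0.375 A
Part 3:
  I_R1 = (V_0 - V_1)/R1 = (15 - 3.75)/30 = 0.375 A
  P_R1 = I_R1² × R1 = (0.375)² × 30 = 4.219 W

Final answers:
1. V_1 = 3.75 V
2. I_R1 = 0.375 A
3. P_R1 = 4.219 W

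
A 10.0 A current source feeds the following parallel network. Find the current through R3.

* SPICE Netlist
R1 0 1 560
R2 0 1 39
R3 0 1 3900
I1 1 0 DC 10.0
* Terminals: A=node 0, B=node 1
All resistors sit directly between nodes 0 and 1, so they are in parallel and share one voltage V; the full source current 10 A splits among them.
1/R_par = 1/560 + 1/39 + 1/3900 = 0.02768 S  =>  R_par = 36.12 Ω
V = I × R_par = 10 × 36.12 = 361.2 V
I_R3 = V/R3 = 361.2/3900 = 0.09262 A

Final answer: 0.09262 A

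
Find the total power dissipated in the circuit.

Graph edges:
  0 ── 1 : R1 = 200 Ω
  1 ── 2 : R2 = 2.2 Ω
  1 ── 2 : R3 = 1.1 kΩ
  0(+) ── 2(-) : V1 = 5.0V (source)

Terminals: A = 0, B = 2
Nodal analysis, taking node 2 as the 0 V reference.
Source V1 fixes V_0 = 5 V.
KCL at each unknown node (sum of currents leaving = 0; resistances in Ω):
  Node 1: (V_1 - 5)/200 + (V_1 - 0)/2.2 + (V_1 - 0)/1100 = 0
Collecting terms: 0.4605 × V_1 = 0.025  =>  V_1 = 0.05429 V
Power in each resistor, P = (ΔV)²/R:
  P_R1 = (5 - 0.05429)²/200 = 0.1223 W
  P_R2 = (0.05429 - 0)²/2.2 = 0.00134 W
  P_R3 = (0.05429 - 0)²/1100 = 0.00000268 W
P_total = P_R1 + P_R2 + P_R3 = 0.1236 W

Final answer: 0.1236 W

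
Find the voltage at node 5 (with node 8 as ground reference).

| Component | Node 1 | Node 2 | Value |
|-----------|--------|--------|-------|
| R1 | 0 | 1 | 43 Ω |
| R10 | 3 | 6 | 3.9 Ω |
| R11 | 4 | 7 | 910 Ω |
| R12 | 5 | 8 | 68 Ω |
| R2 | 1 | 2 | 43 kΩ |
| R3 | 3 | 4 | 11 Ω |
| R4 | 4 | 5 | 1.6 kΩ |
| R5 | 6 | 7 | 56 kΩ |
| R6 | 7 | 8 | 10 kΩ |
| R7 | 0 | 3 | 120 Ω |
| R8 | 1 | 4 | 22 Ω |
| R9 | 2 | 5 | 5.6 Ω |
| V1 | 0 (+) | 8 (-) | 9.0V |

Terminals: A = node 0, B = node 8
Nodal analysis, taking node 8 as the 0 V reference.
Source V1 fixes V_0 = 9 V.
KCL at each unknown node (sum of currents leaving = 0; resistances in Ω):
  Node 1: (V_1 - 9)/43 + (V_1 - V_2)/43000 + (V_1 - V_4)/22 = 0
  Node 2: (V_2 - V_1)/43000 + (V_2 - V_5)/5.6 = 0
  Node 3: (V_3 - V_4)/11 + (V_3 - 9)/120 + (V_3 - V_6)/3.9 = 0
  Node 4: (V_4 - V_3)/11 + (V_4 - V_5)/1600 + (V_4 - V_1)/22 + (V_4 - V_7)/910 = 0
  Node 5: (V_5 - V_4)/1600 + (V_5 - V_2)/5.6 + (V_5 - 0)/68 = 0
  Node 6: (V_6 - V_7)/56000 + (V_6 - V_3)/3.9 = 0
  Node 7: (V_7 - V_6)/56000 + (V_7 - 0)/10000 + (V_7 - V_4)/910 = 0
Collecting terms (coefficients in siemens):
  0.06873·V_1 - 0.00002326·V_2 - 0.04545·V_4 = 0.2093
  0.1786·V_2 - 0.00002326·V_1 - 0.1786·V_5 = 0
  0.3557·V_3 - 0.09091·V_4 - 0.2564·V_6 = 0.075
  0.1381·V_4 - 0.04545·V_1 - 0.09091·V_3 - 0.000625·V_5 - 0.001099·V_7 = 0
  0.1939·V_5 - 0.1786·V_2 - 0.000625·V_4 = 0
  0.2564·V_6 - 0.2564·V_3 - 0.00001786·V_7 = 0
  0.001217·V_7 - 0.001099·V_4 - 0.00001786·V_6 = 0
Solving these 7 simultaneous equations (Gaussian elimination) gives:
  V_1 = 8.82 V, V_2 = 0.3699 V, V_3 = 8.755 V, V_4 = 8.732 V
  V_5 = 0.3688 V, V_6 = 8.755 V, V_7 = 8.015 V
The requested potential is V_5 = 0.3688 V.

Final answer: V_5 = 0.3688 V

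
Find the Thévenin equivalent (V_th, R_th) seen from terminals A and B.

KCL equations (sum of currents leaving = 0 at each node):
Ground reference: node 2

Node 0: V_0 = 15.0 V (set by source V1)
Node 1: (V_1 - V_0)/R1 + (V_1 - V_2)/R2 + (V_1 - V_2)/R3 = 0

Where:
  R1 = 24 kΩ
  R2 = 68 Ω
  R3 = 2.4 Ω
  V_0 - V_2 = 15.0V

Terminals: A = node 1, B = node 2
Step 1 — V_th is the open-circuit voltage V_A - V_B (nothing connected across the terminals).
Nodal analysis, taking node 2 as the 0 V reference.
Source V1 fixes V_0 = 15 V.
KCL at each unknown node (sum of currents leaving = 0; resistances in Ω):
  Node 1: (V_1 - 15)/24000 + (V_1 - 0)/68 + (V_1 - 0)/2.4 = 0
Collecting terms: 0.4314 × V_1 = 0.000625  =>  V_1 = 0.001449 V
V_th = V_1 - V_2 = 0.001449 - 0 = 0.001449 V
Step 2 — R_th: zero the source — replace V1 by a short circuit (node 2 merges into node 0) — and find the resistance seen between A (node 1) and B (node 0).
Reduce the network between node 1 (A) and node 0 (B) by series/parallel combination:
  Rp1 = R1 ‖ R2 ‖ R3 (parallel, all between nodes 0 and 1) = 1/(1/24000 + 1/68 + 1/2.4) = 2.318 Ω
R_th = 2.318 Ω

Final answer: V_th = 0.001449 V, R_th = 2.318 Ω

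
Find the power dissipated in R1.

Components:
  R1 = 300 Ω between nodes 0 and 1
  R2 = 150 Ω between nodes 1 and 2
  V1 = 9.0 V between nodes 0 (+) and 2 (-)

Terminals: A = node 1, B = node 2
Nodal analysis, taking node 2 as the 0 V reference.
Source V1 fixes V_0 = 9 V.
KCL at each unknown node (sum of currents leaving = 0; resistances in Ω):
  Node 1: (V_1 - 9)/300 + (V_1 - 0)/150 = 0
Collecting terms: 0.01 × V_1 = 0.03  =>  V_1 = 3 V
I_R1 = (V_0 - V_1)/R1 = (9 - 3)/300 = 0.02 A
P_R1 = I_R1² × R1 = (0.02)² × 300 = 0.12 W

Final answer: 0.12 W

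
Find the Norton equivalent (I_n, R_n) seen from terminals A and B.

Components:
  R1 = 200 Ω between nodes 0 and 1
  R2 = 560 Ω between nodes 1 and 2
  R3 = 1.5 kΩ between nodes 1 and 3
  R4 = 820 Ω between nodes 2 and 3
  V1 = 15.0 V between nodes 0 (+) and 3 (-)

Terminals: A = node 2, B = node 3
Find the Thévenin equivalent first; then I_n = V_th/R_th and R_n = R_th.
Step 1 — V_th is the open-circuit voltage V_A - V_B (nothing connected across the terminals).
Nodal analysis, taking node 3 as the 0 V reference.
Source V1 fixes V_0 = 15 V.
KCL at each unknown node (sum of currents leaving = 0; resistances in Ω):
  Node 1: (V_1 - 15)/200 + (V_1 - V_2)/560 + (V_1 - 0)/1500 = 0
  Node 2: (V_2 - V_1)/560 + (V_2 - 0)/820 = 0
Collecting terms (coefficients in siemens):
  0.007452·V_1 - 0.001786·V_2 = 0.075
  0.003005·V_2 - 0.001786·V_1 = 0
Determinant D = (0.007452)(0.003005) - (-0.001786)(-0.001786) = 0.00001921
V_1 = [(0.075)(0.003005) - (-0.001786)(0)]/D = 11.73 V
V_2 = [(0.007452)(0) - (0.075)(-0.001786)]/D = 6.973 V
V_th = V_2 - V_3 = 6.973 - 0 = 6.973 V
Step 2 — R_th: zero the source — replace V1 by a short circuit (node 3 merges into node 0) — and find the resistance seen between A (node 2) and B (node 0).
Reduce the network between node 2 (A) and node 0 (B) by series/parallel combination:
  Rp1 = R1 ‖ R3 (parallel, both between nodes 0 and 1) = 1/(1/200 + 1/1500) = 176.5 Ω
  Rs1 = R2 + Rp1 (series, joined only at node 1) = 560 + 176.5 = 736.5 Ω
  Rp2 = R4 ‖ Rs1 (parallel, both between nodes 0 and 2) = 1/(1/820 + 1/736.5) = 388 Ω
R_th = 388 Ω
I_n = V_th/R_th = 6.973/388 = 0.01797 A, and R_n = R_th = 388 Ω

Final answer: I_n = 0.01797 A, R_n = 388 Ω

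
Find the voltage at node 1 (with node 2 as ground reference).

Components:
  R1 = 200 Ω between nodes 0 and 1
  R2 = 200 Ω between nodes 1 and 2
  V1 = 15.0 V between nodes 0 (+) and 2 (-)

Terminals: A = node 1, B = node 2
Nodal analysis, taking node 2 as the 0 V reference.
Source V1 fixes V_0 = 15 V.
KCL at each unknown node (sum of currents leaving = 0; resistances in Ω):
  Node 1: (V_1 - 15)/200 + (V_1 - 0)/200 = 0
Collecting terms: 0.01 × V_1 = 0.075  =>  V_1 = 7.5 V
The requested potential is V_1 = 7.5 V.

Final answer: V_1 = 7.5 V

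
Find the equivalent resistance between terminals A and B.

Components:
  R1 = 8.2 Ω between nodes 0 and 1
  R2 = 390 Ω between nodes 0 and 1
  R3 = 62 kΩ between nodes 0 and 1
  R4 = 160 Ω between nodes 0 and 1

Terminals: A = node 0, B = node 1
Reduce the network between node 0 (A) and node 1 (B) by series/parallel combination:
  Rp1 = R1 ‖ R2 ‖ R3 ‖ R4 (parallel, all between nodes 0 and 1) = 1/(1/8.2 + 1/390 + 1/62000 + 1/160) = 7.646 Ω
R_eq = 7.646 Ω

Final answer: 7.646 Ω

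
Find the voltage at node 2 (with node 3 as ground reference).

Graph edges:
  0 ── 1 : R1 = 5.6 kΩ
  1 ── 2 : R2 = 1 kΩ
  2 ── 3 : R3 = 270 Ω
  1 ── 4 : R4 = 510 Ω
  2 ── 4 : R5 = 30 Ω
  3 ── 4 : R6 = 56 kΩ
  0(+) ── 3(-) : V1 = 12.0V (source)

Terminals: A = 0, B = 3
Nodal analysis, taking node 3 as the 0 V reference.
Source V1 fixes V_0 = 12 V.
KCL at each unknown node (sum of currents leaving = 0; resistances in Ω):
  Node 1: (V_1 - 12)/5600 + (V_1 - V_2)/1000 + (V_1 - V_4)/510 = 0
  Node 2: (V_2 - V_1)/1000 + (V_2 - 0)/270 + (V_2 - V_4)/30 = 0
  Node 4: (V_4 - V_1)/510 + (V_4 - V_2)/30 + (V_4 - 0)/56000 = 0
Collecting terms (coefficients in siemens):
  0.003139·V_1 - 0.001·V_2 - 0.001961·V_4 = 0.002143
  0.03804·V_2 - 0.001·V_1 - 0.03333·V_4 = 0
  0.03531·V_4 - 0.001961·V_1 - 0.03333·V_2 = 0
Solving these 3 simultaneous equations (Gaussian elimination) gives:
  V_1 = 1.195 V, V_2 = 0.5183 V, V_4 = 0.5556 V
The requested potential is V_2 = 0.5183 V.

Final answer: V_2 = 0.5183 V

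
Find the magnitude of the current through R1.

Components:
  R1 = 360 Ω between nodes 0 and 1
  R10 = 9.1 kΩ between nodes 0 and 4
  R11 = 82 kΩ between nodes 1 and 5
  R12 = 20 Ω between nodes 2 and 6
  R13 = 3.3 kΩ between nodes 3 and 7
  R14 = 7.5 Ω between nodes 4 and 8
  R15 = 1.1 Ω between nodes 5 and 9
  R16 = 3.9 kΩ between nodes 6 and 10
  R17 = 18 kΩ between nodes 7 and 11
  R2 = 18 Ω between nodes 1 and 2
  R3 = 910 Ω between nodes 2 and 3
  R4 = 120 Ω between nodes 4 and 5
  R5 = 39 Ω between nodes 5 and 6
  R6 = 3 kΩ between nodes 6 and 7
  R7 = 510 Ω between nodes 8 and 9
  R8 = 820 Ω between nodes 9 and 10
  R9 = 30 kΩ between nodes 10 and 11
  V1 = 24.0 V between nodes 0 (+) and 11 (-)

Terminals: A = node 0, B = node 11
Nodal analysis, taking node 11 as the 0 V reference.
Source V1 fixes V_0 = 24 V.
KCL at each unknown node (sum of currents leaving = 0; resistances in Ω):
  Node 1: (V_1 - 24)/360 + (V_1 - V_2)/18 + (V_1 - V_5)/82000 = 0
  Node 2: (V_2 - V_1)/18 + (V_2 - V_3)/910 + (V_2 - V_6)/20 = 0
  Node 3: (V_3 - V_2)/910 + (V_3 - V_7)/3300 = 0
  Node 4: (V_4 - V_5)/120 + (V_4 - 24)/9100 + (V_4 - V_8)/7.5 = 0
  Node 5: (V_5 - V_4)/120 + (V_5 - V_6)/39 + (V_5 - V_1)/82000 + (V_5 - V_9)/1.1 = 0
  Node 6: (V_6 - V_5)/39 + (V_6 - V_7)/3000 + (V_6 - V_2)/20 + (V_6 - V_10)/3900 = 0
  Node 7: (V_7 - V_6)/3000 + (V_7 - V_3)/3300 + (V_7 - 0)/18000 = 0
  Node 8: (V_8 - V_9)/510 + (V_8 - V_4)/7.5 = 0
  Node 9: (V_9 - V_8)/510 + (V_9 - V_10)/820 + (V_9 - V_5)/1.1 = 0
  Node 10: (V_10 - V_9)/820 + (V_10 - 0)/30000 + (V_10 - V_6)/3900 = 0
Collecting terms (coefficients in siemens):
  0.05835·V_1 - 0.05556·V_2 - 0.0000122·V_5 = 0.06667
  0.1067·V_2 - 0.05556·V_1 - 0.001099·V_3 - 0.05·V_6 = 0
  0.001402·V_3 - 0.001099·V_2 - 0.000303·V_7 = 0
  0.1418·V_4 - 0.008333·V_5 - 0.1333·V_8 = 0.002637
  0.9431·V_5 - 0.0000122·V_1 - 0.008333·V_4 - 0.02564·V_6 - 0.9091·V_9 = 0
  0.07623·V_6 - 0.05·V_2 - 0.02564·V_5 - 0.0003333·V_7 - 0.0002564·V_10 = 0
  0.0006919·V_7 - 0.000303·V_3 - 0.0003333·V_6 = 0
  0.1353·V_8 - 0.1333·V_4 - 0.001961·V_9 = 0
  0.9123·V_9 - 0.9091·V_5 - 0.001961·V_8 - 0.00122·V_10 = 0
  0.001509·V_10 - 0.0002564·V_6 - 0.00122·V_9 = 0
Solving these 10 simultaneous equations (Gaussian elimination) gives:
  V_1 = 23.33 V, V_2 = 23.3 V, V_3 = 22.85 V, V_4 = 23.26 V
  V_5 = 23.25 V, V_6 = 23.27 V, V_7 = 21.22 V, V_8 = 23.26 V
  V_9 = 23.25 V, V_10 = 22.74 V
I_R1 = (V_0 - V_1)/R1 = (24 - 23.33)/360 = 0.001855 A
|I_R1| = 0.001855 A

Final answer: |I_R1| = 0.001855 A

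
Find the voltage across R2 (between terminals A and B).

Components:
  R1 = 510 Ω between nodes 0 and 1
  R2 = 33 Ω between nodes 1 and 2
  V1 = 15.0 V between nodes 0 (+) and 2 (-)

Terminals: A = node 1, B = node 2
R1 and R2 are in series across V1 (node 0 → node 1 → node 2), and the output A–B is taken across R2, so this is a voltage divider.
Series current: I = V1/(R1 + R2) = 15/(510 + 33) = 15/543 = 0.02762 A
V_R2 = I × R2 = V1 × R2/(R1 + R2) = 15 × 33/543 = 0.9116 V

Final answer: 0.9116 V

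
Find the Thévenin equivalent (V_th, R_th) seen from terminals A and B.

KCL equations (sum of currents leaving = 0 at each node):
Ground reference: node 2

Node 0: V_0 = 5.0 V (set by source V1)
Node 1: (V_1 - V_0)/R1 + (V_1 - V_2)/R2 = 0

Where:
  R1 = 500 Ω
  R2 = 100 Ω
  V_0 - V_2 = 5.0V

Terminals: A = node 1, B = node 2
Step 1 — V_th is the open-circuit voltage V_A - V_B (nothing connected across the terminals).
Nodal analysis, taking node 2 as the 0 V reference.
Source V1 fixes V_0 = 5 V.
KCL at each unknown node (sum of currents leaving = 0; resistances in Ω):
  Node 1: (V_1 - 5)/500 + (V_1 - 0)/100 = 0
Collecting terms: 0.012 × V_1 = 0.01  =>  V_1 = 0.8333 V
V_th = V_1 - V_2 = 0.8333 - 0 = 0.8333 V
Step 2 — R_th: zero the source — replace V1 by a short circuit (node 2 merges into node 0) — and find the resistance seen between A (node 1) and B (node 0).
Reduce the network between node 1 (A) and node 0 (B) by series/parallel combination:
  Rp1 = R1 ‖ R2 (parallel, both between nodes 0 and 1) = 1/(1/500 + 1/100) = 83.33 Ω
R_th = 83.33 Ω

Final answer: V_th = 0.8333 V, R_th = 83.33 Ω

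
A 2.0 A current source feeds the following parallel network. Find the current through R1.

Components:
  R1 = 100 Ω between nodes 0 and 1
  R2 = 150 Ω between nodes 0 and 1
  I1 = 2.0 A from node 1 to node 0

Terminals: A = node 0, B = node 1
All resistors sit directly between nodes 0 and 1, so they are in parallel and share one voltage V; the full source current 2 A splits among them.
1/R_par = 1/100 + 1/150 = 0.01667 S  =>  R_par = 60 Ω
V = I × R_par = 2 × 60 = 120 V
I_R1 = V/R1 = 120/100 = 1.2 A

Final answer: 1.2 A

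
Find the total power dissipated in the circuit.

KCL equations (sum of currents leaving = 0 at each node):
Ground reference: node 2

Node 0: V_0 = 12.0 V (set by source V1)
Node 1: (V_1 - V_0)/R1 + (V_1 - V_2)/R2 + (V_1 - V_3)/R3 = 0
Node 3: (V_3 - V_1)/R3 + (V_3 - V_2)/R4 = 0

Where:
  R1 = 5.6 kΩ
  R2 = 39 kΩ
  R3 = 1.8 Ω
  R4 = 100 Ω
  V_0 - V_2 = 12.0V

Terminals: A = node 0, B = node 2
Nodal analysis, taking node 2 as the 0 V reference.
Source V1 fixes V_0 = 12 V.
KCL at each unknown node (sum of currents leaving = 0; resistances in Ω):
  Node 1: (V_1 - 12)/5600 + (V_1 - 0)/39000 + (V_1 - V_3)/1.8 = 0
  Node 3: (V_3 - V_1)/1.8 + (V_3 - 0)/100 = 0
Collecting terms (coefficients in siemens):
  0.5558·V_1 - 0.5556·V_3 = 0.002143
  0.5656·V_3 - 0.5556·V_1 = 0
Determinant D = (0.5558)(0.5656) - (-0.5556)(-0.5556) = 0.005671
V_1 = [(0.002143)(0.5656) - (-0.5556)(0)]/D = 0.2137 V
V_3 = [(0.5558)(0) - (0.002143)(-0.5556)]/D = 0.2099 V
Power in each resistor, P = (ΔV)²/R:
  P_R1 = (12 - 0.2137)²/5600 = 0.02481 W
  P_R2 = (0.2137 - 0)²/39000 = 0.000001171 W
  P_R3 = (0.2137 - 0.2099)²/1.8 = 0.000007932 W
  P_R4 = (0 - 0.2099)²/100 = 0.0004407 W
P_total = P_R1 + P_R2 + P_R3 + P_R4 = 0.02526 W

Final answer: 0.02526 W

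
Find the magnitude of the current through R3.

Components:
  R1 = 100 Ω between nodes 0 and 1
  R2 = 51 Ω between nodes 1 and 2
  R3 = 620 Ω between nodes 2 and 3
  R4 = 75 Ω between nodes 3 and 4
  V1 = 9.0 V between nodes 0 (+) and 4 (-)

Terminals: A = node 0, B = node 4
Nodal analysis, taking node 4 as the 0 V reference.
Source V1 fixes V_0 = 9 V.
KCL at each unknown node (sum of currents leaving = 0; resistances in Ω):
  Node 1: (V_1 - 9)/100 + (V_1 - V_2)/51 = 0
  Node 2: (V_2 - V_1)/51 + (V_2 - V_3)/620 = 0
  Node 3: (V_3 - V_2)/620 + (V_3 - 0)/75 = 0
Collecting terms (coefficients in siemens):
  0.02961·V_1 - 0.01961·V_2 = 0.09
  0.02122·V_2 - 0.01961·V_1 - 0.001613·V_3 = 0
  0.01495·V_3 - 0.001613·V_2 = 0
Solving these 3 simultaneous equations (Gaussian elimination) gives:
  V_1 = 7.936 V, V_2 = 7.394 V, V_3 = 0.7979 V
I_R3 = (V_2 - V_3)/R3 = (7.394 - 0.7979)/620 = 0.01064 A
|I_R3| = 0.01064 A

Final answer: |I_R3| = 0.01064 A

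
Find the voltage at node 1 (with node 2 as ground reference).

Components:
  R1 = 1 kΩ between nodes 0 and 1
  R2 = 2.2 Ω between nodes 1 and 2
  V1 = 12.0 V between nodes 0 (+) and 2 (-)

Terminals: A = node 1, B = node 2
Nodal analysis, taking node 2 as the 0 V reference.
Source V1 fixes V_0 = 12 V.
KCL at each unknown node (sum of currents leaving = 0; resistances in Ω):
  Node 1: (V_1 - 12)/1000 + (V_1 - 0)/2.2 = 0
Collecting terms: 0.4555 × V_1 = 0.012  =>  V_1 = 0.02634 V
The requested potential is V_1 = 0.02634 V.

Final answer: V_1 = 0.02634 V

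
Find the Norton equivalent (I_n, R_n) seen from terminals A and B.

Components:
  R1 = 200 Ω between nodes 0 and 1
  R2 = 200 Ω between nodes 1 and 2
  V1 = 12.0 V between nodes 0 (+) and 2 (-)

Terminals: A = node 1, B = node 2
Find the Thévenin equivalent first; then I_n = V_th/R_th and R_n = R_th.
Step 1 — V_th is the open-circuit voltage V_A - V_B (nothing connected across the terminals).
Nodal analysis, taking node 2 as the 0 V reference.
Source V1 fixes V_0 = 12 V.
KCL at each unknown node (sum of currents leaving = 0; resistances in Ω):
  Node 1: (V_1 - 12)/200 + (V_1 - 0)/200 = 0
Collecting terms: 0.01 × V_1 = 0.06  =>  V_1 = 6 V
V_th = V_1 - V_2 = 6 - 0 = 6 V
Step 2 — R_th: zero the source — replace V1 by a short circuit (node 2 merges into node 0) — and find the resistance seen between A (node 1) and B (node 0).
Reduce the network between node 1 (A) and node 0 (B) by series/parallel combination:
  Rp1 = R1 ‖ R2 (parallel, both between nodes 0 and 1) = 1/(1/200 + 1/200) = 100 Ω
R_th = 100 Ω
I_n = V_th/R_th = 6/100 = 0.06 A, and R_n = R_th = 100 Ω

Final answer: I_n = 0.06 A, R_n = 100 Ω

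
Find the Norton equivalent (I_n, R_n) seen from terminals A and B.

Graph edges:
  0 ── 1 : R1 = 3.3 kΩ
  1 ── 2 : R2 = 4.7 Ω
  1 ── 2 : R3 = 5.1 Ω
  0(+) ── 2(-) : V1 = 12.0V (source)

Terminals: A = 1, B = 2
Find the Thévenin equivalent first; then I_n = V_th/R_th and R_n = R_th.
Step 1 — V_th is the open-circuit voltage V_A - V_B (nothing connected across the terminals).
Nodal analysis, taking node 2 as the 0 V reference.
Source V1 fixes V_0 = 12 V.
KCL at each unknown node (sum of currents leaving = 0; resistances in Ω):
  Node 1: (V_1 - 12)/3300 + (V_1 - 0)/4.7 + (V_1 - 0)/5.1 = 0
Collecting terms: 0.4091 × V_1 = 0.003636  =>  V_1 = 0.008888 V
V_th = V_1 - V_2 = 0.008888 - 0 = 0.008888 V
Step 2 — R_th: zero the source — replace V1 by a short circuit (node 2 merges into node 0) — and find the resistance seen between A (node 1) and B (node 0).
Reduce the network between node 1 (A) and node 0 (B) by series/parallel combination:
  Rp1 = R1 ‖ R2 ‖ R3 (parallel, all between nodes 0 and 1) = 1/(1/3300 + 1/4.7 + 1/5.1) = 2.444 Ω
R_th = 2.444 Ω
I_n = V_th/R_th = 0.008888/2.444 = 0.003636 A, and R_n = R_th = 2.444 Ω

Final answer: I_n = 0.003636 A, R_n = 2.444 Ω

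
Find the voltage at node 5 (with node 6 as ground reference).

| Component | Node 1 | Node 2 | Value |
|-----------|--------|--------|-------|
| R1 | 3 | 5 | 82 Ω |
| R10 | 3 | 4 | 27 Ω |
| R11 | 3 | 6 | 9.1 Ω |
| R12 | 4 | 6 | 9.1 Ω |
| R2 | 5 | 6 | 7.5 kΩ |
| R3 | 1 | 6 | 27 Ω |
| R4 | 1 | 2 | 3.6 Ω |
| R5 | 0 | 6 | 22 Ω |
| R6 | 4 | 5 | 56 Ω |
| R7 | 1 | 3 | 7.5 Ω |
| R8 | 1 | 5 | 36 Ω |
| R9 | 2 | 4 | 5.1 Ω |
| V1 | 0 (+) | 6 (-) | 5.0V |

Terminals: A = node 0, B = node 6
Nodal analysis, taking node 6 as the 0 V reference.
Source V1 fixes V_0 = 5 V.
KCL at each unknown node (sum of currents leaving = 0; resistances in Ω):
  Node 1: (V_1 - 0)/27 + (V_1 - V_2)/3.6 + (V_1 - V_3)/7.5 + (V_1 - V_5)/36 = 0
  Node 2: (V_2 - V_1)/3.6 + (V_2 - V_4)/5.1 = 0
  Node 3: (V_3 - V_5)/82 + (V_3 - V_1)/7.5 + (V_3 - V_4)/27 + (V_3 - 0)/9.1 = 0
  Node 4: (V_4 - V_5)/56 + (V_4 - V_2)/5.1 + (V_4 - V_3)/27 + (V_4 - 0)/9.1 = 0
  Node 5: (V_5 - V_3)/82 + (V_5 - 0)/7500 + (V_5 - V_4)/56 + (V_5 - V_1)/36 = 0
Collecting terms (coefficients in siemens):
  0.4759·V_1 - 0.2778·V_2 - 0.1333·V_3 - 0.02778·V_5 = 0
  0.4739·V_2 - 0.2778·V_1 - 0.1961·V_4 = 0
  0.2925·V_3 - 0.1333·V_1 - 0.03704·V_4 - 0.0122·V_5 = 0
  0.3609·V_4 - 0.1961·V_2 - 0.03704·V_3 - 0.01786·V_5 = 0
  0.05796·V_5 - 0.02778·V_1 - 0.0122·V_3 - 0.01786·V_4 = 0
Solving these 5 simultaneous equations (Gaussian elimination) gives:
  V_1 = 0 V, V_2 = 0 V, V_3 = 0 V, V_4 = 0 V
  V_5 = 0 V
The requested potential is V_5 = 0 V.

Final answer: V_5 = 0 V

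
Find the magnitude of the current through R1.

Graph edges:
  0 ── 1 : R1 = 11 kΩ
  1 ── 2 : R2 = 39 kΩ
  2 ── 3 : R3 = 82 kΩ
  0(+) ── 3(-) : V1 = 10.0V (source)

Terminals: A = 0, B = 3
Nodal analysis, taking node 3 as the 0 V reference.
Source V1 fixes V_0 = 10 V.
KCL at each unknown node (sum of currents leaving = 0; resistances in Ω):
  Node 1: (V_1 - 10)/11000 + (V_1 - V_2)/39000 = 0
  Node 2: (V_2 - V_1)/39000 + (V_2 - 0)/82000 = 0
Collecting terms (coefficients in siemens):
  0.0001166·V_1 - 0.00002564·V_2 = 0.0009091
  0.00003784·V_2 - 0.00002564·V_1 = 0
Determinant D = (0.0001166)(0.00003784) - (-0.00002564)(-0.00002564) = 0.000000003752
V_1 = [(0.0009091)(0.00003784) - (-0.00002564)(0)]/D = 9.167 V
V_2 = [(0.0001166)(0) - (0.0009091)(-0.00002564)]/D = 6.212 V
I_R1 = (V_0 - V_1)/R1 = (10 - 9.167)/11000 = 0.00007576 A
|I_R1| = 0.00007576 A

Final answer: |I_R1| = 7.576e-05 A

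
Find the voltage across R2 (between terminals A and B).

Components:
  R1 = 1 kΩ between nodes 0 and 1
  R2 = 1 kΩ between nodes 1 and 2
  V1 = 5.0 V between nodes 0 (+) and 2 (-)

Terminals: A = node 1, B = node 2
R1 and R2 are in series across V1 (node 0 → node 1 → node 2), and the output A–B is taken across R2, so this is a voltage divider.
Series current: I = V1/(R1 + R2) = 5/(1000 + 1000) = 5/2000 = 0.0025 A
V_R2 = I × R2 = V1 × R2/(R1 + R2) = 5 × 1000/2000 = 2.5 V

Final answer: 2.5 V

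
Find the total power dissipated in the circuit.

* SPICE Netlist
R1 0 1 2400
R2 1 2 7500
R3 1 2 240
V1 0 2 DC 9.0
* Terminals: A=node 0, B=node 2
Nodal analysis, taking node 2 as the 0 V reference.
Source V1 fixes V_0 = 9 V.
KCL at each unknown node (sum of currents leaving = 0; resistances in Ω):
  Node 1: (V_1 - 9)/2400 + (V_1 - 0)/7500 + (V_1 - 0)/240 = 0
Collecting terms: 0.004717 × V_1 = 0.00375  =>  V_1 = 0.7951 V
Power in each resistor, P = (ΔV)²/R:
  P_R1 = (9 - 0.7951)²/2400 = 0.02805 W
  P_R2 = (0.7951 - 0)²/7500 = 0.00008428 W
  P_R3 = (0.7951 - 0)²/240 = 0.002634 W
P_total = P_R1 + P_R2 + P_R3 = 0.03077 W

Final answer: 0.03077 W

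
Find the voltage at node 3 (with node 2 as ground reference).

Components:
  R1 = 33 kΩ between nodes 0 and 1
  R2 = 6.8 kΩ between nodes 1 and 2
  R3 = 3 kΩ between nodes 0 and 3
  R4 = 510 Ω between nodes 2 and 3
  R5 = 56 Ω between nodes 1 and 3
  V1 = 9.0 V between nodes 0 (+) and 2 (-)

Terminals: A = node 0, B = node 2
Nodal analysis, taking node 2 as the 0 V reference.
Source V1 fixes V_0 = 9 V.
KCL at each unknown node (sum of currents leaving = 0; resistances in Ω):
  Node 1: (V_1 - 9)/33000 + (V_1 - 0)/6800 + (V_1 - V_3)/56 = 0
  Node 3: (V_3 - 9)/3000 + (V_3 - 0)/510 + (V_3 - V_1)/56 = 0
Collecting terms (coefficients in siemens):
  0.01803·V_1 - 0.01786·V_3 = 0.0002727
  0.02015·V_3 - 0.01786·V_1 = 0.003
Determinant D = (0.01803)(0.02015) - (-0.01786)(-0.01786) = 0.00004454
V_1 = [(0.0002727)(0.02015) - (-0.01786)(0.003)]/D = 1.326 V
V_3 = [(0.01803)(0.003) - (0.0002727)(-0.01786)]/D = 1.324 V
The requested potential is V_3 = 1.324 V.

Final answer: V_3 = 1.324 V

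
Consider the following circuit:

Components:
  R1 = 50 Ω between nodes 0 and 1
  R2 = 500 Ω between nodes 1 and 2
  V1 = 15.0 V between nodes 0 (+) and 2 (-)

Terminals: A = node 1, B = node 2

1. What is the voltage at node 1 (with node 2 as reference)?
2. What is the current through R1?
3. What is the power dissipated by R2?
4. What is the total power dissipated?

Nodal analysis, taking node 2 as the 0 V reference.
Source V1 fixes V_0 = 15 V.
KCL at each unknown node (sum of currents leaving = 0; resistances in Ω):
  Node 1: (V_1 - 15)/50 + (V_1 - 0)/500 = 0
Collecting terms: 0.022 × V_1 = 0.3  =>  V_1 = 13.64 V
Part 1:
  Read off the nodal solution: V_1 = 13.64 V
Part 2:
  I_R1 = (V_0 - V_1)/R1 = (15 - 13.64)/50 = 0.02727 A
  Magnitude: I_R1 = 0.02727 A
Part 3:
  I_R2 = (V_1 - V_2)/R2 = (13.64 - 0)/500 = 0.02727 A
  P_R2 = I_R2² × R2 = (0.02727)² × 500 = 0.3719 W
Part 4:
  Power in each resistor, P = (ΔV)²/R:
    P_R1 = (15 - 13.64)²/50 = 0.03719 W
    P_R2 = (13.64 - 0)²/500 = 0.3719 W
  P_total = P_R1 + P_R2 = 0.4091 W

Final answers:
1. V_1 = 13.64 V
2. I_R1 = 0.02727 A
3. P_R2 = 0.3719 W
4. P_total = 0.4091 W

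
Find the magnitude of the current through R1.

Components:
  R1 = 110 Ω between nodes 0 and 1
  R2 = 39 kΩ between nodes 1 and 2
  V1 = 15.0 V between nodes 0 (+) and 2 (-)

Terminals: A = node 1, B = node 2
Nodal analysis, taking node 2 as the 0 V reference.
Source V1 fixes V_0 = 15 V.
KCL at each unknown node (sum of currents leaving = 0; resistances in Ω):
  Node 1: (V_1 - 15)/110 + (V_1 - 0)/39000 = 0
Collecting terms: 0.009117 × V_1 = 0.1364  =>  V_1 = 14.96 V
I_R1 = (V_0 - V_1)/R1 = (15 - 14.96)/110 = 0.0003835 A
|I_R1| = 0.0003835 A

Final answer: |I_R1| = 0.0003835 A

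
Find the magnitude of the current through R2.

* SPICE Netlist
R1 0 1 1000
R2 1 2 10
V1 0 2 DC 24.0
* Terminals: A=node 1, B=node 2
Nodal analysis, taking node 2 as the 0 V reference.
Source V1 fixes V_0 = 24 V.
KCL at each unknown node (sum of currents leaving = 0; resistances in Ω):
  Node 1: (V_1 - 24)/1000 + (V_1 - 0)/10 = 0
Collecting terms: 0.101 × V_1 = 0.024  =>  V_1 = 0.2376 V
I_R2 = (V_1 - V_2)/R2 = (0.2376 - 0)/10 = 0.02376 A
|I_R2| = 0.02376 A

Final answer: |I_R2| = 0.02376 A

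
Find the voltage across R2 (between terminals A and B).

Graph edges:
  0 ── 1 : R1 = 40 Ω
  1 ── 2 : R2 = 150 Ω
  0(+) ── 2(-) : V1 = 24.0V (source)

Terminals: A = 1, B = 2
R1 and R2 are in series across V1 (node 0 → node 1 → node 2), and the output A–B is taken across R2, so this is a voltage divider.
Series current: I = V1/(R1 + R2) = 24/(40 + 150) = 24/190 = 0.1263 A
V_R2 = I × R2 = V1 × R2/(R1 + R2) = 24 × 150/190 = 18.95 V

Final answer: 18.95 V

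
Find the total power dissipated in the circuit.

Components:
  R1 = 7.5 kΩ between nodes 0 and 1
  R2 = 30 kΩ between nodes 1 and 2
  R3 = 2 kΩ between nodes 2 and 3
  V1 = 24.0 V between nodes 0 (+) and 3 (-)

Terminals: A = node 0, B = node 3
Nodal analysis, taking node 3 as the 0 V reference.
Source V1 fixes V_0 = 24 V.
KCL at each unknown node (sum of currents leaving = 0; resistances in Ω):
  Node 1: (V_1 - 24)/7500 + (V_1 - V_2)/30000 = 0
  Node 2: (V_2 - V_1)/30000 + (V_2 - 0)/2000 = 0
Collecting terms (coefficients in siemens):
  0.0001667·V_1 - 0.00003333·V_2 = 0.0032
  0.0005333·V_2 - 0.00003333·V_1 = 0
Determinant D = (0.0001667)(0.0005333) - (-0.00003333)(-0.00003333) = 0.00000008778
V_1 = [(0.0032)(0.0005333) - (-0.00003333)(0)]/D = 19.44 V
V_2 = [(0.0001667)(0) - (0.0032)(-0.00003333)]/D = 1.215 V
Power in each resistor, P = (ΔV)²/R:
  P_R1 = (24 - 19.44)²/7500 = 0.002769 W
  P_R2 = (19.44 - 1.215)²/30000 = 0.01108 W
  P_R3 = (1.215 - 0)²/2000 = 0.0007383 W
P_total = P_R1 + P_R2 + P_R3 = 0.01458 W

Final answer: 0.01458 W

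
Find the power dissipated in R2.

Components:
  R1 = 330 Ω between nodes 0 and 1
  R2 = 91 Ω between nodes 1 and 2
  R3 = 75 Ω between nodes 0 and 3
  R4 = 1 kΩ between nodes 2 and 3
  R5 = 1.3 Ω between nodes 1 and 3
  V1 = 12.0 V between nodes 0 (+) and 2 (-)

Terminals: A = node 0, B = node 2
Nodal analysis, taking node 2 as the 0 V reference.
Source V1 fixes V_0 = 12 V.
KCL at each unknown node (sum of currents leaving = 0; resistances in Ω):
  Node 1: (V_1 - 12)/330 + (V_1 - 0)/91 + (V_1 - V_3)/1.3 = 0
  Node 3: (V_3 - 12)/75 + (V_3 - 0)/1000 + (V_3 - V_1)/1.3 = 0
Collecting terms (coefficients in siemens):
  0.7833·V_1 - 0.7692·V_3 = 0.03636
  0.7836·V_3 - 0.7692·V_1 = 0.16
Determinant D = (0.7833)(0.7836) - (-0.7692)(-0.7692) = 0.02201
V_1 = [(0.03636)(0.7836) - (-0.7692)(0.16)]/D = 6.886 V
V_3 = [(0.7833)(0.16) - (0.03636)(-0.7692)]/D = 6.964 V
I_R2 = (V_1 - V_2)/R2 = (6.886 - 0)/91 = 0.07567 A
P_R2 = I_R2² × R2 = (0.07567)² × 91 = 0.5211 W

Final answer: 0.5211 W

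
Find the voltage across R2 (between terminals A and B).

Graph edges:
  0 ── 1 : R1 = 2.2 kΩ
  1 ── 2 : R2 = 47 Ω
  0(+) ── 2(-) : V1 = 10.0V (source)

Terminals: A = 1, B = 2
R1 and R2 are in series across V1 (node 0 → node 1 → node 2), and the output A–B is taken across R2, so this is a voltage divider.
Series current: I = V1/(R1 + R2) = 10/(2200 + 47) = 10/2247 = 0.00445 A
V_R2 = I × R2 = V1 × R2/(R1 + R2) = 10 × 47/2247 = 0.2092 V

Final answer: 0.2092 V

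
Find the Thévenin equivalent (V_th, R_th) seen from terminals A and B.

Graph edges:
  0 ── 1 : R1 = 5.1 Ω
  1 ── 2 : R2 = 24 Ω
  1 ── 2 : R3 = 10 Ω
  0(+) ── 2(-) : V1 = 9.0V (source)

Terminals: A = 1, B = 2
Step 1 — V_th is the open-circuit voltage V_A - V_B (nothing connected across the terminals).
Nodal analysis, taking node 2 as the 0 V reference.
Source V1 fixes V_0 = 9 V.
KCL at each unknown node (sum of currents leaving = 0; resistances in Ω):
  Node 1: (V_1 - 9)/5.1 + (V_1 - 0)/24 + (V_1 - 0)/10 = 0
Collecting terms: 0.3377 × V_1 = 1.765  =>  V_1 = 5.225 V
V_th = V_1 - V_2 = 5.225 - 0 = 5.225 V
Step 2 — R_th: zero the source — replace V1 by a short circuit (node 2 merges into node 0) — and find the resistance seen between A (node 1) and B (node 0).
Reduce the network between node 1 (A) and node 0 (B) by series/parallel combination:
  Rp1 = R1 ‖ R2 ‖ R3 (parallel, all between nodes 0 and 1) = 1/(1/5.1 + 1/24 + 1/10) = 2.961 Ω
R_th = 2.961 Ω

Final answer: V_th = 5.225 V, R_th = 2.961 Ω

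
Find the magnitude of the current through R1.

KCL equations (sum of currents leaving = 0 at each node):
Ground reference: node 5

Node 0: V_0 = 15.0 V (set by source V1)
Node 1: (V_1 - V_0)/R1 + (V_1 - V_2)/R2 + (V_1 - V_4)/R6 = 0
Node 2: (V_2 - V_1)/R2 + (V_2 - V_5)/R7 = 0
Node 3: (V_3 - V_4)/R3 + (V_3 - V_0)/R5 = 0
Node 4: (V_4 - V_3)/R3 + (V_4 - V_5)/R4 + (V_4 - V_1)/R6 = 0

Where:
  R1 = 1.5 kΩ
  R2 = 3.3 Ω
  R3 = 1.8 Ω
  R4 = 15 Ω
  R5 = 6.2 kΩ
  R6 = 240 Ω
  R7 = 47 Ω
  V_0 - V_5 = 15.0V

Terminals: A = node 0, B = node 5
Nodal analysis, taking node 5 as the 0 V reference.
Source V1 fixes V_0 = 15 V.
KCL at each unknown node (sum of currents leaving = 0; resistances in Ω):
  Node 1: (V_1 - 15)/1500 + (V_1 - V_2)/3.3 + (V_1 - V_4)/240 = 0
  Node 2: (V_2 - V_1)/3.3 + (V_2 - 0)/47 = 0
  Node 3: (V_3 - V_4)/1.8 + (V_3 - 15)/6200 = 0
  Node 4: (V_4 - V_3)/1.8 + (V_4 - 0)/15 + (V_4 - V_1)/240 = 0
Collecting terms (coefficients in siemens):
  0.3079·V_1 - 0.303·V_2 - 0.004167·V_4 = 0.01
  0.3243·V_2 - 0.303·V_1 = 0
  0.5557·V_3 - 0.5556·V_4 = 0.002419
  0.6264·V_4 - 0.004167·V_1 - 0.5556·V_3 = 0
Solving these 4 simultaneous equations (Gaussian elimination) gives:
  V_1 = 0.4145 V, V_2 = 0.3873 V, V_3 = 0.06273 V, V_4 = 0.05839 V
I_R1 = (V_0 - V_1)/R1 = (15 - 0.4145)/1500 = 0.009724 A
|I_R1| = 0.009724 A

Final answer: |I_R1| = 0.009724 A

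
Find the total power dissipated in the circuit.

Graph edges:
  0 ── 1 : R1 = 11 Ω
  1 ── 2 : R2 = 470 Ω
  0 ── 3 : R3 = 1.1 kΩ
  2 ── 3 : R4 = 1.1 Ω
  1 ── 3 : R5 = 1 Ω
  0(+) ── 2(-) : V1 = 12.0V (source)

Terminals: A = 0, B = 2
Nodal analysis, taking node 2 as the 0 V reference.
Source V1 fixes V_0 = 12 V.
KCL at each unknown node (sum of currents leaving = 0; resistances in Ω):
  Node 1: (V_1 - 12)/11 + (V_1 - 0)/470 + (V_1 - V_3)/1 = 0
  Node 3: (V_3 - 12)/1100 + (V_3 - 0)/1.1 + (V_3 - V_1)/1 = 0
Collecting terms (coefficients in siemens):
  1.093·V_1 - 1·V_3 = 1.091
  1.91·V_3 - 1·V_1 = 0.01091
Determinant D = (1.093)(1.91) - (-1)(-1) = 1.088
V_1 = [(1.091)(1.91) - (-1)(0.01091)]/D = 1.926 V
V_3 = [(1.093)(0.01091) - (1.091)(-1)]/D = 1.014 V
Power in each resistor, P = (ΔV)²/R:
  P_R1 = (12 - 1.926)²/11 = 9.227 W
  P_R2 = (1.926 - 0)²/470 = 0.00789 W
  P_R3 = (12 - 1.014)²/1100 = 0.1097 W
  P_R4 = (0 - 1.014)²/1.1 = 0.9346 W
  P_R5 = (1.926 - 1.014)²/1 = 0.8313 W
P_total = P_R1 + P_R2 + P_R3 + P_R4 + P_R5 = 11.11 W

Final answer: 11.11 W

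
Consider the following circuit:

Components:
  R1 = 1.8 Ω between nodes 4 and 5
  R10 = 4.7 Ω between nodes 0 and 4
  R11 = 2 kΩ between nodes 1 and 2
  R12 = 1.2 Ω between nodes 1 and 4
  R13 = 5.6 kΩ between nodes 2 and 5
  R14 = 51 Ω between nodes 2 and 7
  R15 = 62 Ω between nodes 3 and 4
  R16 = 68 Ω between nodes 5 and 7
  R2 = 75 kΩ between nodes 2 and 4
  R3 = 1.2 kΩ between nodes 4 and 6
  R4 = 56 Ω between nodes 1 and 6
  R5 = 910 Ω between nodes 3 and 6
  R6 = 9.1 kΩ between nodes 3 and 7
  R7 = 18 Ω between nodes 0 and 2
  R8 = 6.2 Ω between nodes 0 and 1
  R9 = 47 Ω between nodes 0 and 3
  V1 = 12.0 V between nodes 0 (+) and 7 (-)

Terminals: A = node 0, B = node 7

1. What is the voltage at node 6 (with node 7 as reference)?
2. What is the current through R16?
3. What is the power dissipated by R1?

Nodal analysis, taking node 7 as the 0 V reference.
Source V1 fixes V_0 = 12 V.
KCL at each unknown node (sum of currents leaving = 0; resistances in Ω):
  Node 1: (V_1 - V_6)/56 + (V_1 - 12)/6.2 + (V_1 - V_2)/2000 + (V_1 - V_4)/1.2 = 0
  Node 2: (V_2 - V_4)/75000 + (V_2 - 12)/18 + (V_2 - V_1)/2000 + (V_2 - V_5)/5600 + (V_2 - 0)/51 = 0
  Node 3: (V_3 - V_6)/910 + (V_3 - 0)/9100 + (V_3 - 12)/47 + (V_3 - V_4)/62 = 0
  Node 4: (V_4 - V_5)/1.8 + (V_4 - V_2)/75000 + (V_4 - V_6)/1200 + (V_4 - 12)/4.7 + (V_4 - V_1)/1.2 + (V_4 - V_3)/62 = 0
  Node 5: (V_5 - V_4)/1.8 + (V_5 - V_2)/5600 + (V_5 - 0)/68 = 0
  Node 6: (V_6 - V_4)/1200 + (V_6 - V_1)/56 + (V_6 - V_3)/910 = 0
Collecting terms (coefficients in siemens):
  1.013·V_1 - 0.0005·V_2 - 0.8333·V_4 - 0.01786·V_6 = 1.935
  0.07586·V_2 - 0.0005·V_1 - 0.00001333·V_4 - 0.0001786·V_5 = 0.6667
  0.03861·V_3 - 0.01613·V_4 - 0.001099·V_6 = 0.2553
  1.619·V_4 - 0.8333·V_1 - 0.00001333·V_2 - 0.01613·V_3 - 0.5556·V_5 - 0.0008333·V_6 = 2.553
  0.5704·V_5 - 0.0001786·V_2 - 0.5556·V_4 = 0
  0.01979·V_6 - 0.01786·V_1 - 0.001099·V_3 - 0.0008333·V_4 = 0
Solving these 6 simultaneous equations (Gaussian elimination) gives:
  V_1 = 11.61 V, V_2 = 8.894 V, V_3 = 11.76 V, V_4 = 11.53 V
  V_5 = 11.23 V, V_6 = 11.61 V
Part 1:
  Read off the nodal solution: V_6 = 11.61 V
Part 2:
  I_R16 = (V_5 - V_7)/R16 = (11.23 - 0)/68 = 0.1652 A
  Magnitude: I_R16 = 0.1652 A
Part 3:
  I_R1 = (V_4 - V_5)/R1 = (11.53 - 11.23)/1.8 = 0.1656 A
  P_R1 = I_R1² × R1 = (0.1656)² × 1.8 = 0.04937 W

Final answers:
1. V_6 = 11.61 V
2. I_R16 = 0.1652 A
3. P_R1 = 0.04937 W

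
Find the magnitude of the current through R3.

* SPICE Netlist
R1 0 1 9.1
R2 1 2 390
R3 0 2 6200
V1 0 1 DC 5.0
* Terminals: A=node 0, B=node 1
Nodal analysis, taking node 1 as the 0 V reference.
Source V1 fixes V_0 = 5 V.
KCL at each unknown node (sum of currents leaving = 0; resistances in Ω):
  Node 2: (V_2 - 0)/390 + (V_2 - 5)/6200 = 0
Collecting terms: 0.002725 × V_2 = 0.0008065  =>  V_2 = 0.2959 V
I_R3 = (V_0 - V_2)/R3 = (5 - 0.2959)/6200 = 0.0007587 A
|I_R3| = 0.0007587 A

Final answer: |I_R3| = 0.0007587 A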